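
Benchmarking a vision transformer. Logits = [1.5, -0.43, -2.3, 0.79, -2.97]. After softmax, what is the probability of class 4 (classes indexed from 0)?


Exponentials: e^1.5=4.4817, e^-0.43=0.6505, e^-2.3=0.1003, e^0.79=2.2034, e^-2.97=0.0513
Sum = 7.4872
Softmax = [0.5986, 0.0869, 0.0134, 0.2943, 0.0069]
p[4] = 0.0513/7.4872 = 0.0069

0.0069


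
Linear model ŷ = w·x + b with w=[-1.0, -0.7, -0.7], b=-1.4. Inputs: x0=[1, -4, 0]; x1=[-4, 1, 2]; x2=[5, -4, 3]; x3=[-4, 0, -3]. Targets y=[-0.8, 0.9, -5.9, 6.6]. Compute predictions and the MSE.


ŷ0 = (-1.0)·(1) + (-0.7)·(-4) + (-0.7)·(0) - 1.4 = 0.4
ŷ1 = (-1.0)·(-4) + (-0.7)·(1) + (-0.7)·(2) - 1.4 = 0.5
ŷ2 = (-1.0)·(5) + (-0.7)·(-4) + (-0.7)·(3) - 1.4 = -5.7
ŷ3 = (-1.0)·(-4) + (-0.7)·(0) + (-0.7)·(-3) - 1.4 = 4.7
errors² = [1.44, 0.16, 0.04, 3.61]
MSE = 5.2500/4 = 1.3125

1.3125


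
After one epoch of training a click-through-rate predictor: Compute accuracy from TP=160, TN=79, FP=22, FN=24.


Accuracy = (TP+TN)/(TP+TN+FP+FN)
= (160+79)/(285)
= 239/285 = 83.86%

83.86%


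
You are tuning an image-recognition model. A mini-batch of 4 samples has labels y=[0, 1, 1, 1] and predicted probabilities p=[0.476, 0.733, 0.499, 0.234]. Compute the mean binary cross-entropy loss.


L[0] = -ln(1-0.476) = -ln(0.524) = 0.6463
L[1] = -ln(0.733) = 0.3106
L[2] = -ln(0.499) = 0.6951
L[3] = -ln(0.234) = 1.4524
mean = (0.6463 + 0.3106 + 0.6951 + 1.4524)/4 = 0.7761

0.7761


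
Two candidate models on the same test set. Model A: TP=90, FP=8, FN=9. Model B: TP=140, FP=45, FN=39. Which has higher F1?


Model A: P=90/98=0.9184, R=90/99=0.9091, F1=2PR/(P+R)=2TP/(2TP+FP+FN)=180/197=0.9137
Model B: P=140/185=0.7568, R=140/179=0.7821, F1=2PR/(P+R)=2TP/(2TP+FP+FN)=280/364=0.7692
0.9137 > 0.7692 → Model A

Model A


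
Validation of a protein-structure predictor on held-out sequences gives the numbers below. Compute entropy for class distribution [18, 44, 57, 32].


Probabilities: [18/151, 44/151, 57/151, 32/151] ≈ [0.1192, 0.2914, 0.3775, 0.2119]
H = -((18/151)·log₂(18/151) + (44/151)·log₂(44/151) + (57/151)·log₂(57/151) + (32/151)·log₂(32/151))
  = 1.8891 bits

1.8891 bits


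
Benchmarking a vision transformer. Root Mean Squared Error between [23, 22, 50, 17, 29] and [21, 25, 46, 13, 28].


MSE = 46/5 = 9.2
RMSE = √(46/5) = 3.0332

3.0332


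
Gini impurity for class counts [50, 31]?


Probabilities: [50/81, 31/81] ≈ [0.6173, 0.3827]
Σpᵢ² = (2500 + 961)/81² = 3461/6561
Gini = 1 - Σpᵢ² = 1 - 3461/6561 = 0.4725

0.4725


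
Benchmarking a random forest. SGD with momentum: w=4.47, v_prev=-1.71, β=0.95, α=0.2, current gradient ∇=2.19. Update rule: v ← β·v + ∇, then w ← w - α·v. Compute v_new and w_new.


v_new = 0.95·-1.71 + 2.19 = -1.6245 + 2.19 = 0.5655
w_new = 4.47 - 0.2·0.5655 = 4.47 - 0.1131 = 4.3569

v_new=0.5655, w_new=4.3569


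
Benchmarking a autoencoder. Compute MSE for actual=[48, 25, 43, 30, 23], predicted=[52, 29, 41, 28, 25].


Squared errors: (48-52)²=16, (25-29)²=16, (43-41)²=4, (30-28)²=4, (23-25)²=4
Sum = 44
MSE = 44/5 = 44/5

44/5


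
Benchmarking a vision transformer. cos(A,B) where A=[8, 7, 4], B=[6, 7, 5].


A·B = 8·6 + 7·7 + 4·5 = 117
‖A‖ = √129 = 11.3578, ‖B‖ = √110 = 10.4881
cos = 117/(√129·√110) = 117/√14190 = 0.9822

0.9822


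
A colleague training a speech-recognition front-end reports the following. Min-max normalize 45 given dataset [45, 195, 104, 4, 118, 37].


min=4, max=195
(45-4)/(195-4) = 41/191 = 0.2147

0.2147


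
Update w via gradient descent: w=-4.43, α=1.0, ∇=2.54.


w_new = w - α·∇
= -4.43 - 1.0·2.54
= -4.43 - 2.54
= -6.97

-6.97


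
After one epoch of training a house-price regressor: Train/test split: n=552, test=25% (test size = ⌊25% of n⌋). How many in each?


Test = ⌊552·25/100⌋ = 138
Train = 552 - 138 = 414

Train: 414, Test: 138


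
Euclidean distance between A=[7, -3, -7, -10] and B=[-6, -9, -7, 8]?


d = √((7+ 6)² + (-3+ 9)² + (-7+ 7)² + (-10-8)²)
  = √(169 + 36 + 0 + 324)
  = √529 = 23.0

23.0


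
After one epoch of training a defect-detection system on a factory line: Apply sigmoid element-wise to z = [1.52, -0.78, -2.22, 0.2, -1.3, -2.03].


σ(1.52) = 1/(1+e^-1.52) = 0.8205
σ(-0.78) = 1/(1+e^0.78) = 0.3143
σ(-2.22) = 1/(1+e^2.22) = 0.098
σ(0.2) = 1/(1+e^-0.2) = 0.5498
σ(-1.3) = 1/(1+e^1.3) = 0.2142
σ(-2.03) = 1/(1+e^2.03) = 0.1161
result = [0.8205, 0.3143, 0.098, 0.5498, 0.2142, 0.1161]

[0.8205, 0.3143, 0.098, 0.5498, 0.2142, 0.1161]


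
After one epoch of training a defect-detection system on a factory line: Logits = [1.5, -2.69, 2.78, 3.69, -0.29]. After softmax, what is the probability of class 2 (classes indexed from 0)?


Exponentials: e^1.5=4.4817, e^-2.69=0.0679, e^2.78=16.119, e^3.69=40.0448, e^-0.29=0.7483
Sum = 61.4617
Softmax = [0.0729, 0.0011, 0.2623, 0.6515, 0.0122]
p[2] = 16.119/61.4617 = 0.2623

0.2623


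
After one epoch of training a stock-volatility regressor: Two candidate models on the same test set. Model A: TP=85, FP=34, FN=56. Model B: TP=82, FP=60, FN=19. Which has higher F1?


Model A: P=85/119=0.7143, R=85/141=0.6028, F1=2PR/(P+R)=2TP/(2TP+FP+FN)=170/260=0.6538
Model B: P=82/142=0.5775, R=82/101=0.8119, F1=2PR/(P+R)=2TP/(2TP+FP+FN)=164/243=0.6749
0.6538 < 0.6749 → Model B

Model B


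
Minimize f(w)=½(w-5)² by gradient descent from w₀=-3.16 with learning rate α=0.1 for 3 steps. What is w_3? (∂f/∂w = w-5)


step 1: grad = -3.16-5 = -8.16; w = -3.16 - 0.1·(-8.16) = -2.344
step 2: grad = -2.344-5 = -7.344; w = -2.344 - 0.1·(-7.344) = -1.6096
step 3: grad = -1.6096-5 = -6.6096; w = -1.6096 - 0.1·(-6.6096) = -0.94864

-0.94864


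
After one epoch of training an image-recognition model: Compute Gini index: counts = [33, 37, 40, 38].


Probabilities: [33/148, 37/148, 40/148, 38/148] ≈ [0.223, 0.25, 0.2703, 0.2568]
Σpᵢ² = (1089 + 1369 + 1600 + 1444)/148² = 5502/21904
Gini = 1 - Σpᵢ² = 1 - 5502/21904 = 0.7488

0.7488


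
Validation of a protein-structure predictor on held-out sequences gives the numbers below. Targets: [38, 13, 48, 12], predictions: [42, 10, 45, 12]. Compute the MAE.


Absolute errors: |38-42|=4, |13-10|=3, |48-45|=3, |12-12|=0
Sum = 10
MAE = 10/4 = 5/2

5/2


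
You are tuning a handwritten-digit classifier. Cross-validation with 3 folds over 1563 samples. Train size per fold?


Fold size = 1563/3 = 521
Training per fold = 1563 - 521 = 1042

1042


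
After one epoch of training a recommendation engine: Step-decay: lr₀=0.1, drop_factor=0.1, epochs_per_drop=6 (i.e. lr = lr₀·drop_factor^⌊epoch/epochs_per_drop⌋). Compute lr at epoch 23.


n_drops = ⌊23/6⌋ = 3
lr = 0.1·0.1^3 = 0.1·0.001 = 0.0001

0.0001


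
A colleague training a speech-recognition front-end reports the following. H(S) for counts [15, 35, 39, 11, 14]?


Probabilities: [15/114, 35/114, 39/114, 11/114, 14/114] ≈ [0.1316, 0.307, 0.3421, 0.0965, 0.1228]
H = -((15/114)·log₂(15/114) + (35/114)·log₂(35/114) + (39/114)·log₂(39/114) + (11/114)·log₂(11/114) + (14/114)·log₂(14/114))
  = 2.1345 bits

2.1345 bits


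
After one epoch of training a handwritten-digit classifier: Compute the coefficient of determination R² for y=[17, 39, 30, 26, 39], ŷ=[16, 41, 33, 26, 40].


ȳ = 30.2
SS_res = Σ(y-ŷ)² = 15
SS_tot = Σ(y-ȳ)² = 346.8
R² = 1 - SS_res/SS_tot = 1 - 0.0433 = 0.9567

0.9567


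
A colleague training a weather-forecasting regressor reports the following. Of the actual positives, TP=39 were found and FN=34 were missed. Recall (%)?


Recall = TP/(TP+FN)
= 39/(39+34)
= 39/73 = 53.42%

53.42%


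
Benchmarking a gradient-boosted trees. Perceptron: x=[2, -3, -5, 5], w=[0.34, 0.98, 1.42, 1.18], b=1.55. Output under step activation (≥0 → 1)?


z = (2)·(0.34) + (-3)·(0.98) + (-5)·(1.42) + (5)·(1.18) + 1.55
  = -1.91
step(z) = 0 (z<0)

0


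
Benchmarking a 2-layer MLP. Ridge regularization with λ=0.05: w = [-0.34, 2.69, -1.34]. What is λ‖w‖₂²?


‖w‖₂² = (-0.34)² + (2.69)² + (-1.34)²
     = 0.1156 + 7.2361 + 1.7956
     = 9.1473
λ·‖w‖₂² = 0.05·9.1473 = 0.457365

0.457365


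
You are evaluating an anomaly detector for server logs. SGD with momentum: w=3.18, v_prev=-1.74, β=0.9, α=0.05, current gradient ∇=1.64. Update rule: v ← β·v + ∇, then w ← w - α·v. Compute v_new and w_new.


v_new = 0.9·-1.74 + 1.64 = -1.566 + 1.64 = 0.074
w_new = 3.18 - 0.05·0.074 = 3.18 - 0.0037 = 3.1763

v_new=0.074, w_new=3.1763


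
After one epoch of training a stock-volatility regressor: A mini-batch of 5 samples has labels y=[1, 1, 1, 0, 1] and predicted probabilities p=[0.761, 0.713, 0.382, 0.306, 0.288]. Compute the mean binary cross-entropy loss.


L[0] = -ln(0.761) = 0.2731
L[1] = -ln(0.713) = 0.3383
L[2] = -ln(0.382) = 0.9623
L[3] = -ln(1-0.306) = -ln(0.694) = 0.3653
L[4] = -ln(0.288) = 1.2448
mean = (0.2731 + 0.3383 + 0.9623 + 0.3653 + 1.2448)/5 = 0.6368

0.6368


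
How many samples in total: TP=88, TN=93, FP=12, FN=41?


Total = TP + TN + FP + FN
= 88 + 93 + 12 + 41
= 234
(Predicted positive: 100, predicted negative: 134)

234


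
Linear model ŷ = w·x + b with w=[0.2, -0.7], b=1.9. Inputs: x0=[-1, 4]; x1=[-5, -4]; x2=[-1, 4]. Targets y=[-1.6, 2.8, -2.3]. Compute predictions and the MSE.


ŷ0 = (0.2)·(-1) + (-0.7)·(4) + 1.9 = -1.1
ŷ1 = (0.2)·(-5) + (-0.7)·(-4) + 1.9 = 3.7
ŷ2 = (0.2)·(-1) + (-0.7)·(4) + 1.9 = -1.1
errors² = [0.25, 0.81, 1.44]
MSE = 2.5000/3 = 0.8333

0.8333


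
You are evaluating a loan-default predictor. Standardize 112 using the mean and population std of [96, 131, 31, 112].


μ = 92.5, σ = 37.6065
z = (112 - 92.5)/37.6065 = 0.5185

0.5185


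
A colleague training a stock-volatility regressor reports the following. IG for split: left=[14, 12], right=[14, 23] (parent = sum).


Parent = [28, 35], H_parent = 0.9911
H_left = 0.9957 (n=26), H_right = 0.9569 (n=37)
H_children = (26/63)·0.9957 + (37/63)·0.9569 = 0.9729
IG = 0.9911 - 0.9729 = 0.0182

0.0182


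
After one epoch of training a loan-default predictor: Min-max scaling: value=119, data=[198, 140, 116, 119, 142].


min=116, max=198
(119-116)/(198-116) = 3/82 = 0.0366

0.0366


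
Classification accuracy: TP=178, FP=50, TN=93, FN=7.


Accuracy = (TP+TN)/(TP+TN+FP+FN)
= (178+93)/(328)
= 271/328 = 82.62%

82.62%


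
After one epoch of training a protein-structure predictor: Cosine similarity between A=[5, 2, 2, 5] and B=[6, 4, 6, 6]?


A·B = 5·6 + 2·4 + 2·6 + 5·6 = 80
‖A‖ = √58 = 7.6158, ‖B‖ = √124 = 11.1355
cos = 80/(√58·√124) = 80/√7192 = 0.9433

0.9433


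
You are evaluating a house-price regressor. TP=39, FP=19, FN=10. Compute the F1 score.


Precision = 39/58 = 0.6724
Recall = 39/49 = 0.7959
F1 = 2·P·R/(P+R) = 2·TP/(2·TP+FP+FN) = 78/(78+19+10) = 78/107 = 0.729

0.729


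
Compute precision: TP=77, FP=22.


Precision = TP/(TP+FP)
= 77/(77+22)
= 77/99 = 77.78%

77.78%


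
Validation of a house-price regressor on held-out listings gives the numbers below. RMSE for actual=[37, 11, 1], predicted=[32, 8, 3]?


MSE = 38/3 = 12.6667
RMSE = √(38/3) = 3.559

3.559


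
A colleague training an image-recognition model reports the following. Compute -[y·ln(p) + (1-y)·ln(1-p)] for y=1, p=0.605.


BCE = -[y·ln(p) + (1-y)·ln(1-p)]
= -1·ln(0.605) - 0
= -ln(0.605) = 0.5025

0.5025


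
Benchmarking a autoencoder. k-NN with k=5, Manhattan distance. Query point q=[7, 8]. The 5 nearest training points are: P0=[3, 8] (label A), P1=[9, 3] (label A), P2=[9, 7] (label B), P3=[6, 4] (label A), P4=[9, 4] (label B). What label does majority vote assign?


d(q,P0) = 4  (label A)
d(q,P1) = 7  (label A)
d(q,P2) = 3  (label B)
d(q,P3) = 5  (label A)
d(q,P4) = 6  (label B)
Votes: A=3, B=2
Majority → A

A


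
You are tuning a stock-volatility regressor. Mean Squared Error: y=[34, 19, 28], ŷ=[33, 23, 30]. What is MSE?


Squared errors: (34-33)²=1, (19-23)²=16, (28-30)²=4
Sum = 21
MSE = 21/3 = 7

7


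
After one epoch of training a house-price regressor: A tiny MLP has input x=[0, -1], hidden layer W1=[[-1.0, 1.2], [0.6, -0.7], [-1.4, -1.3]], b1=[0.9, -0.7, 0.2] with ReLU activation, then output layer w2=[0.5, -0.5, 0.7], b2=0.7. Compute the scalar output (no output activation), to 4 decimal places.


z1[0] = (-1.0)·(0) + (1.2)·(-1) + 0.9 = -0.3
z1[1] = (0.6)·(0) + (-0.7)·(-1) - 0.7 = 0.0
z1[2] = (-1.4)·(0) + (-1.3)·(-1) + 0.2 = 1.5
h = ReLU(z1) = [0.0, 0.0, 1.5]
output = (0.5)·(0.0) + (-0.5)·(0.0) + (0.7)·(1.5) + 0.7 = 1.75

1.75


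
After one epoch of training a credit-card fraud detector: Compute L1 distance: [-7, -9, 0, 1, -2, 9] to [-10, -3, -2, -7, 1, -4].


d = |-7+ 10| + |-9+ 3| + |0+ 2| + |1+ 7| + |-2-1| + |9+ 4|
  = 3 + 6 + 2 + 8 + 3 + 13
  = 35

35


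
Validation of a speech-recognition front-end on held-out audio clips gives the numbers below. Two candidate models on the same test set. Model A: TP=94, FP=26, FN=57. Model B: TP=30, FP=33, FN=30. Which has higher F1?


Model A: P=94/120=0.7833, R=94/151=0.6225, F1=2PR/(P+R)=2TP/(2TP+FP+FN)=188/271=0.6937
Model B: P=30/63=0.4762, R=30/60=0.5, F1=2PR/(P+R)=2TP/(2TP+FP+FN)=60/123=0.4878
0.6937 > 0.4878 → Model A

Model A


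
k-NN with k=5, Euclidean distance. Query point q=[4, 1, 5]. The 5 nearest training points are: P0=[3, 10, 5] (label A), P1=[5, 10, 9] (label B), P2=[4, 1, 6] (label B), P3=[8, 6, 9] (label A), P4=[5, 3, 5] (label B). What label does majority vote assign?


d(q,P0) = 9.0554  (label A)
d(q,P1) = 9.8995  (label B)
d(q,P2) = 1.0  (label B)
d(q,P3) = 7.5498  (label A)
d(q,P4) = 2.2361  (label B)
Votes: A=2, B=3
Majority → B

B


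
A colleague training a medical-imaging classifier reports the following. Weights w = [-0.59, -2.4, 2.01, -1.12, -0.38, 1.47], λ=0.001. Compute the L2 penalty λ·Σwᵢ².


‖w‖₂² = (-0.59)² + (-2.4)² + (2.01)² + (-1.12)² + (-0.38)² + (1.47)²
     = 0.3481 + 5.76 + 4.0401 + 1.2544 + 0.1444 + 2.1609
     = 13.7079
λ·‖w‖₂² = 0.001·13.7079 = 0.013708

0.013708


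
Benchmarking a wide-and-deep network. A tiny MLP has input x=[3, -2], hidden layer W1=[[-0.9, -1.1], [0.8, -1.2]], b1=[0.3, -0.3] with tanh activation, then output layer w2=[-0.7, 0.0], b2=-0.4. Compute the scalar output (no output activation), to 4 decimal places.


z1[0] = (-0.9)·(3) + (-1.1)·(-2) + 0.3 = -0.2
z1[1] = (0.8)·(3) + (-1.2)·(-2) - 0.3 = 4.5
h = tanh(z1) = [-0.1974, 0.9998]
output = (-0.7)·(-0.1974) + (0.0)·(0.9998) - 0.4 = -0.2618

-0.2618


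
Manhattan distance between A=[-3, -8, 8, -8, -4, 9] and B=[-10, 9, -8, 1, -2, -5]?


d = |-3+ 10| + |-8-9| + |8+ 8| + |-8-1| + |-4+ 2| + |9+ 5|
  = 7 + 17 + 16 + 9 + 2 + 14
  = 65

65


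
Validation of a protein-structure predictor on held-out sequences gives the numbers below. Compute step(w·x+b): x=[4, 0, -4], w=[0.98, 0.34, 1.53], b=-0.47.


z = (4)·(0.98) + (0)·(0.34) + (-4)·(1.53) - 0.47
  = -2.67
step(z) = 0 (z<0)

0


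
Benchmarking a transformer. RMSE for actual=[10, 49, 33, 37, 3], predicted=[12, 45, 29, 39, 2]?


MSE = 41/5 = 8.2
RMSE = √(41/5) = 2.8636

2.8636


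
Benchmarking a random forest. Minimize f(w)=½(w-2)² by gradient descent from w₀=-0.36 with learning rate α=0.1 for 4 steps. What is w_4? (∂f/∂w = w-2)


step 1: grad = -0.36-2 = -2.36; w = -0.36 - 0.1·(-2.36) = -0.124
step 2: grad = -0.124-2 = -2.124; w = -0.124 - 0.1·(-2.124) = 0.0884
step 3: grad = 0.0884-2 = -1.9116; w = 0.0884 - 0.1·(-1.9116) = 0.27956
step 4: grad = 0.27956-2 = -1.72044; w = 0.27956 - 0.1·(-1.72044) = 0.451604

0.451604


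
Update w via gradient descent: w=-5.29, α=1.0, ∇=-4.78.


w_new = w - α·∇
= -5.29 - 1.0·-4.78
= -5.29 + 4.78
= -0.51

-0.51


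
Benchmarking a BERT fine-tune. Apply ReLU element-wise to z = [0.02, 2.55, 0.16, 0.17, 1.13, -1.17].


ReLU(0.02) = max(0, 0.02) = 0.02
ReLU(2.55) = max(0, 2.55) = 2.55
ReLU(0.16) = max(0, 0.16) = 0.16
ReLU(0.17) = max(0, 0.17) = 0.17
ReLU(1.13) = max(0, 1.13) = 1.13
ReLU(-1.17) = max(0, -1.17) = 0.0
result = [0.02, 2.55, 0.16, 0.17, 1.13, 0.0]

[0.02, 2.55, 0.16, 0.17, 1.13, 0.0]


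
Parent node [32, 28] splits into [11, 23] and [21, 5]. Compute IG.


Parent = [32, 28], H_parent = 0.9968
H_left = 0.9082 (n=34), H_right = 0.7063 (n=26)
H_children = (34/60)·0.9082 + (26/60)·0.7063 = 0.8207
IG = 0.9968 - 0.8207 = 0.1761

0.1761


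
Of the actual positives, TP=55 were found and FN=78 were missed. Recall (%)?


Recall = TP/(TP+FN)
= 55/(55+78)
= 55/133 = 41.35%

41.35%


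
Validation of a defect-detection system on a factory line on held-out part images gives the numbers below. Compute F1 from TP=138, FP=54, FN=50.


Precision = 138/192 = 0.7188
Recall = 138/188 = 0.734
F1 = 2·P·R/(P+R) = 2·TP/(2·TP+FP+FN) = 276/(276+54+50) = 276/380 = 0.7263

0.7263


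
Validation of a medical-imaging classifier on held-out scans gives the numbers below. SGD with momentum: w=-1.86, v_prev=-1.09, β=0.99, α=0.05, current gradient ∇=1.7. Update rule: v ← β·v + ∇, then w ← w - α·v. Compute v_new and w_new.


v_new = 0.99·-1.09 + 1.7 = -1.0791 + 1.7 = 0.6209
w_new = -1.86 - 0.05·0.6209 = -1.86 - 0.031045 = -1.891045

v_new=0.6209, w_new=-1.891045


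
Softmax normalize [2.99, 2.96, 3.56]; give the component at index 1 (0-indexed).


Exponentials: e^2.99=19.8857, e^2.96=19.298, e^3.56=35.1632
Sum = 74.3469
Softmax = [0.2675, 0.2596, 0.473]
p[1] = 19.298/74.3469 = 0.2596

0.2596


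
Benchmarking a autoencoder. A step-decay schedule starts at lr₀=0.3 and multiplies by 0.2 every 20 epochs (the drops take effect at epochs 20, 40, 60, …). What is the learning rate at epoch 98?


n_drops = ⌊98/20⌋ = 4
lr = 0.3·0.2^4 = 0.3·0.0016 = 0.00048

0.00048


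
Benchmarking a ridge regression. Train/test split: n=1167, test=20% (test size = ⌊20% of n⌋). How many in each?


Test = ⌊1167·20/100⌋ = 233
Train = 1167 - 233 = 934

Train: 934, Test: 233


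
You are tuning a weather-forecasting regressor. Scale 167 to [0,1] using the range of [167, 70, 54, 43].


min=43, max=167
(167-43)/(167-43) = 124/124 = 1.0

1.0


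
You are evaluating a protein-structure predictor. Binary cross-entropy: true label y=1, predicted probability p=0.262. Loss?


BCE = -[y·ln(p) + (1-y)·ln(1-p)]
= -1·ln(0.262) - 0
= -ln(0.262) = 1.3394

1.3394


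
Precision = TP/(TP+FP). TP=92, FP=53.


Precision = TP/(TP+FP)
= 92/(92+53)
= 92/145 = 63.45%

63.45%


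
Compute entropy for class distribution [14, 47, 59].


Probabilities: [14/120, 47/120, 59/120] ≈ [0.1167, 0.3917, 0.4917]
H = -((14/120)·log₂(14/120) + (47/120)·log₂(47/120) + (59/120)·log₂(59/120))
  = 1.3949 bits

1.3949 bits


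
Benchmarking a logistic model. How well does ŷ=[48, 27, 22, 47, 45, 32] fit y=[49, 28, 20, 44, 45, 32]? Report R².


ȳ = 36.3333
SS_res = Σ(y-ŷ)² = 15
SS_tot = Σ(y-ȳ)² = 649.33
R² = 1 - SS_res/SS_tot = 1 - 0.0231 = 0.9769

0.9769


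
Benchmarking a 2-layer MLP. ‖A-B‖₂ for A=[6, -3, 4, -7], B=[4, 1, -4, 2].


d = √((6-4)² + (-3-1)² + (4+ 4)² + (-7-2)²)
  = √(4 + 16 + 64 + 81)
  = √165 = 12.8452

12.8452


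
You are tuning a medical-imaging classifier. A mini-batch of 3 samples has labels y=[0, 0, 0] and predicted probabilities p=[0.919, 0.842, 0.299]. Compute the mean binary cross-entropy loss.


L[0] = -ln(1-0.919) = -ln(0.081) = 2.5133
L[1] = -ln(1-0.842) = -ln(0.158) = 1.8452
L[2] = -ln(1-0.299) = -ln(0.701) = 0.3552
mean = (2.5133 + 1.8452 + 0.3552)/3 = 1.5712

1.5712


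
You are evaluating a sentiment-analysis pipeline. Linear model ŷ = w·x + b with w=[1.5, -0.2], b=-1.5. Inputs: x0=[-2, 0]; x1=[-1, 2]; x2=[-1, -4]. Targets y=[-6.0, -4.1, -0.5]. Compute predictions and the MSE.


ŷ0 = (1.5)·(-2) + (-0.2)·(0) - 1.5 = -4.5
ŷ1 = (1.5)·(-1) + (-0.2)·(2) - 1.5 = -3.4
ŷ2 = (1.5)·(-1) + (-0.2)·(-4) - 1.5 = -2.2
errors² = [2.25, 0.49, 2.89]
MSE = 5.6300/3 = 1.8767

1.8767


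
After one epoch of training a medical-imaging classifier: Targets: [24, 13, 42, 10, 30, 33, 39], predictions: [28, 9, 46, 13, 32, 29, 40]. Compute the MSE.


Squared errors: (24-28)²=16, (13-9)²=16, (42-46)²=16, (10-13)²=9, (30-32)²=4, (33-29)²=16, (39-40)²=1
Sum = 78
MSE = 78/7 = 78/7

78/7


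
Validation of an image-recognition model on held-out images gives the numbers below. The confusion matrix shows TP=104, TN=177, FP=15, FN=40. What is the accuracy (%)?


Accuracy = (TP+TN)/(TP+TN+FP+FN)
= (104+177)/(336)
= 281/336 = 83.63%

83.63%


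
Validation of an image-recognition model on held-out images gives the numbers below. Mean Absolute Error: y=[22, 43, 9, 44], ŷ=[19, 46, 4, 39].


Absolute errors: |22-19|=3, |43-46|=3, |9-4|=5, |44-39|=5
Sum = 16
MAE = 16/4 = 4

4


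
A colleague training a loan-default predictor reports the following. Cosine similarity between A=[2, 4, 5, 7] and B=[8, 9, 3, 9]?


A·B = 2·8 + 4·9 + 5·3 + 7·9 = 130
‖A‖ = √94 = 9.6954, ‖B‖ = √235 = 15.3297
cos = 130/(√94·√235) = 130/√22090 = 0.8747

0.8747


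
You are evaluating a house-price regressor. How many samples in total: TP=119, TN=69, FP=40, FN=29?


Total = TP + TN + FP + FN
= 119 + 69 + 40 + 29
= 257
(Predicted positive: 159, predicted negative: 98)

257


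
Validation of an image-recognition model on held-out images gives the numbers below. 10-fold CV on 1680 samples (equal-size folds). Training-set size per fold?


Fold size = 1680/10 = 168
Training per fold = 1680 - 168 = 1512

1512


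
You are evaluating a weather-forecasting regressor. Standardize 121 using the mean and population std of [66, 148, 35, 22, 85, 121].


μ = 79.5, σ = 44.5599
z = (121 - 79.5)/44.5599 = 0.9313

0.9313


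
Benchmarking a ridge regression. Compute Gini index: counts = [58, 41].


Probabilities: [58/99, 41/99] ≈ [0.5859, 0.4141]
Σpᵢ² = (3364 + 1681)/99² = 5045/9801
Gini = 1 - Σpᵢ² = 1 - 5045/9801 = 0.4853

0.4853


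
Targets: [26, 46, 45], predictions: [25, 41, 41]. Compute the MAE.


Absolute errors: |26-25|=1, |46-41|=5, |45-41|=4
Sum = 10
MAE = 10/3 = 10/3

10/3


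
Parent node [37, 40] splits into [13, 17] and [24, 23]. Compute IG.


Parent = [37, 40], H_parent = 0.9989
H_left = 0.9871 (n=30), H_right = 0.9997 (n=47)
H_children = (30/77)·0.9871 + (47/77)·0.9997 = 0.9948
IG = 0.9989 - 0.9948 = 0.0041

0.0041


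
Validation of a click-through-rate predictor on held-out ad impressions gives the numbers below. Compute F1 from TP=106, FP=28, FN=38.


Precision = 106/134 = 0.791
Recall = 106/144 = 0.7361
F1 = 2·P·R/(P+R) = 2·TP/(2·TP+FP+FN) = 212/(212+28+38) = 212/278 = 0.7626

0.7626


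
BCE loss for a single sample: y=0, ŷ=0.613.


BCE = -[y·ln(p) + (1-y)·ln(1-p)]
= -0 - 1·ln(1-0.613)
= -ln(0.387) = 0.9493

0.9493


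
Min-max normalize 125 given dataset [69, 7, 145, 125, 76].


min=7, max=145
(125-7)/(145-7) = 118/138 = 0.8551

0.8551


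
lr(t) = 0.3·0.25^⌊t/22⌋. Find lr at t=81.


n_drops = ⌊81/22⌋ = 3
lr = 0.3·0.25^3 = 0.3·0.015625 = 0.0046875

0.0046875


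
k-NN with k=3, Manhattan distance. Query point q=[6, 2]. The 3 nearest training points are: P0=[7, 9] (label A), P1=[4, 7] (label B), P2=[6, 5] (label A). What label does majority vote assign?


d(q,P0) = 8  (label A)
d(q,P1) = 7  (label B)
d(q,P2) = 3  (label A)
Votes: A=2, B=1
Majority → A

A


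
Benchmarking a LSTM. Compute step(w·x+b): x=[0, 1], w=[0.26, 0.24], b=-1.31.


z = (0)·(0.26) + (1)·(0.24) - 1.31
  = -1.07
step(z) = 0 (z<0)

0


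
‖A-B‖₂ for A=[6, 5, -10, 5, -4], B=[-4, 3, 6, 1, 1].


d = √((6+ 4)² + (5-3)² + (-10-6)² + (5-1)² + (-4-1)²)
  = √(100 + 4 + 256 + 16 + 25)
  = √401 = 20.025

20.025


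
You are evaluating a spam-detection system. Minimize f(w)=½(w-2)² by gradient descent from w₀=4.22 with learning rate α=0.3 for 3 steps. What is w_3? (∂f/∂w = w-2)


step 1: grad = 4.22-2 = 2.22; w = 4.22 - 0.3·(2.22) = 3.554
step 2: grad = 3.554-2 = 1.554; w = 3.554 - 0.3·(1.554) = 3.0878
step 3: grad = 3.0878-2 = 1.0878; w = 3.0878 - 0.3·(1.0878) = 2.76146

2.76146


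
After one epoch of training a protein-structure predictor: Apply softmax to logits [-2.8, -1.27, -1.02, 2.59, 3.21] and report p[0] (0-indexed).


Exponentials: e^-2.8=0.0608, e^-1.27=0.2808, e^-1.02=0.3606, e^2.59=13.3298, e^3.21=24.7791
Sum = 38.8111
Softmax = [0.0016, 0.0072, 0.0093, 0.3435, 0.6385]
p[0] = 0.0608/38.8111 = 0.0016

0.0016


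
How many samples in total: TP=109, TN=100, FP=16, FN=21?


Total = TP + TN + FP + FN
= 109 + 100 + 16 + 21
= 246
(Predicted positive: 125, predicted negative: 121)

246


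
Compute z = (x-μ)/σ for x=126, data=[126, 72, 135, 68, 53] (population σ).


μ = 90.8, σ = 33.1506
z = (126 - 90.8)/33.1506 = 1.0618

1.0618


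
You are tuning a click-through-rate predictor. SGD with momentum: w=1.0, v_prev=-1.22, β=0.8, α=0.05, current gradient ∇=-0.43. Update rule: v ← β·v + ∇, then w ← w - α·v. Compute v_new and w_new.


v_new = 0.8·-1.22 - 0.43 = -0.976 - 0.43 = -1.406
w_new = 1.0 - 0.05·-1.406 = 1.0 + 0.0703 = 1.0703

v_new=-1.406, w_new=1.0703


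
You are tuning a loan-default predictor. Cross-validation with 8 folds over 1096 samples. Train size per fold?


Fold size = 1096/8 = 137
Training per fold = 1096 - 137 = 959

959


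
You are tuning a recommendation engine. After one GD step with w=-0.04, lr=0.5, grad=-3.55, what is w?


w_new = w - α·∇
= -0.04 - 0.5·-3.55
= -0.04 + 1.775
= 1.735

1.735


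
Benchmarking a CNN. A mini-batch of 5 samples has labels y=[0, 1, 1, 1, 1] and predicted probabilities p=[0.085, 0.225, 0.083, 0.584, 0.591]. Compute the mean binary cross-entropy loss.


L[0] = -ln(1-0.085) = -ln(0.915) = 0.0888
L[1] = -ln(0.225) = 1.4917
L[2] = -ln(0.083) = 2.4889
L[3] = -ln(0.584) = 0.5379
L[4] = -ln(0.591) = 0.5259
mean = (0.0888 + 1.4917 + 2.4889 + 0.5379 + 0.5259)/5 = 1.0266

1.0266


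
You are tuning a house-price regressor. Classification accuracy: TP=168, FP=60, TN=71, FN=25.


Accuracy = (TP+TN)/(TP+TN+FP+FN)
= (168+71)/(324)
= 239/324 = 73.77%

73.77%


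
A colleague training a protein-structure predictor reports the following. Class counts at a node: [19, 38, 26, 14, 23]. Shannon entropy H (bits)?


Probabilities: [19/120, 38/120, 26/120, 14/120, 23/120] ≈ [0.1583, 0.3167, 0.2167, 0.1167, 0.1917]
H = -((19/120)·log₂(19/120) + (38/120)·log₂(38/120) + (26/120)·log₂(26/120) + (14/120)·log₂(14/120) + (23/120)·log₂(23/120))
  = 2.2428 bits

2.2428 bits


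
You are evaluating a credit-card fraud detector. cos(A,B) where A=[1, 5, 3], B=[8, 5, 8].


A·B = 1·8 + 5·5 + 3·8 = 57
‖A‖ = √35 = 5.9161, ‖B‖ = √153 = 12.3693
cos = 57/(√35·√153) = 57/√5355 = 0.7789

0.7789


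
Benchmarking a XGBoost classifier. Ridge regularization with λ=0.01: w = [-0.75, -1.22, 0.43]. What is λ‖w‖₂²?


‖w‖₂² = (-0.75)² + (-1.22)² + (0.43)²
     = 0.5625 + 1.4884 + 0.1849
     = 2.2358
λ·‖w‖₂² = 0.01·2.2358 = 0.022358

0.022358


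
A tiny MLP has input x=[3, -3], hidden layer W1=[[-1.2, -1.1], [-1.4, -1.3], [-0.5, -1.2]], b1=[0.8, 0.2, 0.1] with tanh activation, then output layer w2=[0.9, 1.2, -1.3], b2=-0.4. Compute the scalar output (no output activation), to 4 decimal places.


z1[0] = (-1.2)·(3) + (-1.1)·(-3) + 0.8 = 0.5
z1[1] = (-1.4)·(3) + (-1.3)·(-3) + 0.2 = -0.1
z1[2] = (-0.5)·(3) + (-1.2)·(-3) + 0.1 = 2.2
h = tanh(z1) = [0.4621, -0.0997, 0.9757]
output = (0.9)·(0.4621) + (1.2)·(-0.0997) + (-1.3)·(0.9757) - 0.4 = -1.3722

-1.3722


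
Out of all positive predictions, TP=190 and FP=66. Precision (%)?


Precision = TP/(TP+FP)
= 190/(190+66)
= 190/256 = 74.22%

74.22%


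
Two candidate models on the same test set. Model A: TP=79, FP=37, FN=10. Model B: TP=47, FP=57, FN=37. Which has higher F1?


Model A: P=79/116=0.681, R=79/89=0.8876, F1=2PR/(P+R)=2TP/(2TP+FP+FN)=158/205=0.7707
Model B: P=47/104=0.4519, R=47/84=0.5595, F1=2PR/(P+R)=2TP/(2TP+FP+FN)=94/188=0.5
0.7707 > 0.5 → Model A

Model A


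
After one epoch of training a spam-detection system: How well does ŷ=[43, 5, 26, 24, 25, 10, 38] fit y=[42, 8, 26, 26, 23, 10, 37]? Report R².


ȳ = 24.5714
SS_res = Σ(y-ŷ)² = 19
SS_tot = Σ(y-ȳ)² = 951.71
R² = 1 - SS_res/SS_tot = 1 - 0.02 = 0.98

0.98


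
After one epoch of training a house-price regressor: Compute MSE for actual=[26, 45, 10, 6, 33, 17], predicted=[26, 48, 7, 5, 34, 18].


Squared errors: (26-26)²=0, (45-48)²=9, (10-7)²=9, (6-5)²=1, (33-34)²=1, (17-18)²=1
Sum = 21
MSE = 21/6 = 7/2

7/2


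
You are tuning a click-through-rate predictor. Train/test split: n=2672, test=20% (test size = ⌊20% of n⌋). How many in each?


Test = ⌊2672·20/100⌋ = 534
Train = 2672 - 534 = 2138

Train: 2138, Test: 534


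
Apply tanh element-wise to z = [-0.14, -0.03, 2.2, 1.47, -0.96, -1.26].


tanh(-0.14) = -0.1391
tanh(-0.03) = -0.03
tanh(2.2) = 0.9757
tanh(1.47) = 0.8996
tanh(-0.96) = -0.7443
tanh(-1.26) = -0.8511
result = [-0.1391, -0.03, 0.9757, 0.8996, -0.7443, -0.8511]

[-0.1391, -0.03, 0.9757, 0.8996, -0.7443, -0.8511]


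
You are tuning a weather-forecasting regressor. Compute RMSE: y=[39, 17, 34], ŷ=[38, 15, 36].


MSE = 9/3 = 3
RMSE = √(9/3) = 1.7321

1.7321


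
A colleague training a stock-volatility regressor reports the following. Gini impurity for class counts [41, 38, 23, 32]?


Probabilities: [41/134, 38/134, 23/134, 32/134] ≈ [0.306, 0.2836, 0.1716, 0.2388]
Σpᵢ² = (1681 + 1444 + 529 + 1024)/134² = 4678/17956
Gini = 1 - Σpᵢ² = 1 - 4678/17956 = 0.7395

0.7395


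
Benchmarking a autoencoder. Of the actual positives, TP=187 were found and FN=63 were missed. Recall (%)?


Recall = TP/(TP+FN)
= 187/(187+63)
= 187/250 = 74.8%

74.8%


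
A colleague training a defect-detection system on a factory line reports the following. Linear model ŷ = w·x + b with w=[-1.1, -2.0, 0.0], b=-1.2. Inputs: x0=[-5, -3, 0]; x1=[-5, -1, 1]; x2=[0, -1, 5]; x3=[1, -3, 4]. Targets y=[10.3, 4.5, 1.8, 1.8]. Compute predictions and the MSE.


ŷ0 = (-1.1)·(-5) + (-2.0)·(-3) + (0.0)·(0) - 1.2 = 10.3
ŷ1 = (-1.1)·(-5) + (-2.0)·(-1) + (0.0)·(1) - 1.2 = 6.3
ŷ2 = (-1.1)·(0) + (-2.0)·(-1) + (0.0)·(5) - 1.2 = 0.8
ŷ3 = (-1.1)·(1) + (-2.0)·(-3) + (0.0)·(4) - 1.2 = 3.7
errors² = [0.0, 3.24, 1.0, 3.61]
MSE = 7.8500/4 = 1.9625

1.9625


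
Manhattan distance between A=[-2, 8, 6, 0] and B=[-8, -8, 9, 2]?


d = |-2+ 8| + |8+ 8| + |6-9| + |0-2|
  = 6 + 16 + 3 + 2
  = 27

27


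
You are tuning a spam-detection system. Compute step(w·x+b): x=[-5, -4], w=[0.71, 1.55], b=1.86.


z = (-5)·(0.71) + (-4)·(1.55) + 1.86
  = -7.89
step(z) = 0 (z<0)

0


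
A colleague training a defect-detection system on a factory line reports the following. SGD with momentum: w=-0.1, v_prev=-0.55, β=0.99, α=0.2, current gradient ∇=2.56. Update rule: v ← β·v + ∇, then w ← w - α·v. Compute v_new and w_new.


v_new = 0.99·-0.55 + 2.56 = -0.5445 + 2.56 = 2.0155
w_new = -0.1 - 0.2·2.0155 = -0.1 - 0.4031 = -0.5031

v_new=2.0155, w_new=-0.5031


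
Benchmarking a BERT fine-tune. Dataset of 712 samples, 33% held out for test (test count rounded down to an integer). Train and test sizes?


Test = ⌊712·33/100⌋ = 234
Train = 712 - 234 = 478

Train: 478, Test: 234


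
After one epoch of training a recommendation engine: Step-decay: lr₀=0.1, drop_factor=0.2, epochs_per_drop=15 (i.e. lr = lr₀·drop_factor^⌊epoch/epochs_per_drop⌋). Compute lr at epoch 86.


n_drops = ⌊86/15⌋ = 5
lr = 0.1·0.2^5 = 0.1·0.00032 = 0.000032

0.000032


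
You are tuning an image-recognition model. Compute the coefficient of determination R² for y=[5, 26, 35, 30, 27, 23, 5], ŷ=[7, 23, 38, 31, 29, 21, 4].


ȳ = 21.5714
SS_res = Σ(y-ŷ)² = 32
SS_tot = Σ(y-ȳ)² = 851.71
R² = 1 - SS_res/SS_tot = 1 - 0.0376 = 0.9624

0.9624


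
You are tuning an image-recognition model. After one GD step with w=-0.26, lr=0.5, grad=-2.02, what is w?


w_new = w - α·∇
= -0.26 - 0.5·-2.02
= -0.26 + 1.01
= 0.75

0.75


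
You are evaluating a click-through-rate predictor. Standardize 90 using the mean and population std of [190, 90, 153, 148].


μ = 145.25, σ = 35.7867
z = (90 - 145.25)/35.7867 = -1.5439

-1.5439


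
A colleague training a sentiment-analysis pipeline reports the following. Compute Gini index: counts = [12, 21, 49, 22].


Probabilities: [12/104, 21/104, 49/104, 22/104] ≈ [0.1154, 0.2019, 0.4712, 0.2115]
Σpᵢ² = (144 + 441 + 2401 + 484)/104² = 3470/10816
Gini = 1 - Σpᵢ² = 1 - 3470/10816 = 0.6792

0.6792


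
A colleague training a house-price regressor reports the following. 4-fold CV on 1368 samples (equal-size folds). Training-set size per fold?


Fold size = 1368/4 = 342
Training per fold = 1368 - 342 = 1026

1026


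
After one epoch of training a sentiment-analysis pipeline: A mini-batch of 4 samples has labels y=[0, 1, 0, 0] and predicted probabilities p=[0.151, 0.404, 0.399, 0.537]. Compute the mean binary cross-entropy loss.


L[0] = -ln(1-0.151) = -ln(0.849) = 0.1637
L[1] = -ln(0.404) = 0.9063
L[2] = -ln(1-0.399) = -ln(0.601) = 0.5092
L[3] = -ln(1-0.537) = -ln(0.463) = 0.77
mean = (0.1637 + 0.9063 + 0.5092 + 0.77)/4 = 0.5873

0.5873


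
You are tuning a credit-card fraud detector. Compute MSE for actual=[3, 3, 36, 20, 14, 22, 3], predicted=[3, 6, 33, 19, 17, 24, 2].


Squared errors: (3-3)²=0, (3-6)²=9, (36-33)²=9, (20-19)²=1, (14-17)²=9, (22-24)²=4, (3-2)²=1
Sum = 33
MSE = 33/7 = 33/7

33/7


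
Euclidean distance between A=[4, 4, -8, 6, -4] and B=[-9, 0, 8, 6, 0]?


d = √((4+ 9)² + (4-0)² + (-8-8)² + (6-6)² + (-4-0)²)
  = √(169 + 16 + 256 + 0 + 16)
  = √457 = 21.3776

21.3776


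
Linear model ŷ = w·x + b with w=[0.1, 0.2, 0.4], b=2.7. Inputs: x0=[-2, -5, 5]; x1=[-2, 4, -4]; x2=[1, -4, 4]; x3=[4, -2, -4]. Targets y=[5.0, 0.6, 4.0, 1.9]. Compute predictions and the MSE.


ŷ0 = (0.1)·(-2) + (0.2)·(-5) + (0.4)·(5) + 2.7 = 3.5
ŷ1 = (0.1)·(-2) + (0.2)·(4) + (0.4)·(-4) + 2.7 = 1.7
ŷ2 = (0.1)·(1) + (0.2)·(-4) + (0.4)·(4) + 2.7 = 3.6
ŷ3 = (0.1)·(4) + (0.2)·(-2) + (0.4)·(-4) + 2.7 = 1.1
errors² = [2.25, 1.21, 0.16, 0.64]
MSE = 4.2600/4 = 1.065

1.065


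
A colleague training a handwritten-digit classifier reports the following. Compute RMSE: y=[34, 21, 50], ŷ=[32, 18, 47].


MSE = 22/3 = 7.3333
RMSE = √(22/3) = 2.708

2.708


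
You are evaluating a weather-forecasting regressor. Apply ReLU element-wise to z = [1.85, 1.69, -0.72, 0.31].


ReLU(1.85) = max(0, 1.85) = 1.85
ReLU(1.69) = max(0, 1.69) = 1.69
ReLU(-0.72) = max(0, -0.72) = 0.0
ReLU(0.31) = max(0, 0.31) = 0.31
result = [1.85, 1.69, 0.0, 0.31]

[1.85, 1.69, 0.0, 0.31]


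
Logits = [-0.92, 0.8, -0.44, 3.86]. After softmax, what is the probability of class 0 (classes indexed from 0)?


Exponentials: e^-0.92=0.3985, e^0.8=2.2255, e^-0.44=0.644, e^3.86=47.4654
Sum = 50.7334
Softmax = [0.0079, 0.0439, 0.0127, 0.9356]
p[0] = 0.3985/50.7334 = 0.0079

0.0079


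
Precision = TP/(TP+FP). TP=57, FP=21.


Precision = TP/(TP+FP)
= 57/(57+21)
= 57/78 = 73.08%

73.08%


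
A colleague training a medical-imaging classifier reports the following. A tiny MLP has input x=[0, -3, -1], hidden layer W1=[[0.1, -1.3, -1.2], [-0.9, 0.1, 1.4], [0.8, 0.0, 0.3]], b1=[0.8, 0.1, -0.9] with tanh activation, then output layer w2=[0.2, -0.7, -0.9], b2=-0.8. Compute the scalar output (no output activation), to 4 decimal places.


z1[0] = (0.1)·(0) + (-1.3)·(-3) + (-1.2)·(-1) + 0.8 = 5.9
z1[1] = (-0.9)·(0) + (0.1)·(-3) + (1.4)·(-1) + 0.1 = -1.6
z1[2] = (0.8)·(0) + (0.0)·(-3) + (0.3)·(-1) - 0.9 = -1.2
h = tanh(z1) = [1.0, -0.9217, -0.8337]
output = (0.2)·(1.0) + (-0.7)·(-0.9217) + (-0.9)·(-0.8337) - 0.8 = 0.7955

0.7955


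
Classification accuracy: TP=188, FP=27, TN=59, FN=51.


Accuracy = (TP+TN)/(TP+TN+FP+FN)
= (188+59)/(325)
= 247/325 = 76.0%

76.0%


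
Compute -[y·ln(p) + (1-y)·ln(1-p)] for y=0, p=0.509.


BCE = -[y·ln(p) + (1-y)·ln(1-p)]
= -0 - 1·ln(1-0.509)
= -ln(0.491) = 0.7113

0.7113


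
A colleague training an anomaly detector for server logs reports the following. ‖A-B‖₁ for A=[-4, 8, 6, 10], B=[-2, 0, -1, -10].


d = |-4+ 2| + |8-0| + |6+ 1| + |10+ 10|
  = 2 + 8 + 7 + 20
  = 37

37


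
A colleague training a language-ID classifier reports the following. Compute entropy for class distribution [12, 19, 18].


Probabilities: [12/49, 19/49, 18/49] ≈ [0.2449, 0.3878, 0.3673]
H = -((12/49)·log₂(12/49) + (19/49)·log₂(19/49) + (18/49)·log₂(18/49))
  = 1.5578 bits

1.5578 bits


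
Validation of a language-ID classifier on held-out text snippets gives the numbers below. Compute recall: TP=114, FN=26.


Recall = TP/(TP+FN)
= 114/(114+26)
= 114/140 = 81.43%

81.43%


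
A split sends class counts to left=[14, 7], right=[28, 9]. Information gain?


Parent = [42, 16], H_parent = 0.8498
H_left = 0.9183 (n=21), H_right = 0.8004 (n=37)
H_children = (21/58)·0.9183 + (37/58)·0.8004 = 0.8431
IG = 0.8498 - 0.8431 = 0.0067

0.0067


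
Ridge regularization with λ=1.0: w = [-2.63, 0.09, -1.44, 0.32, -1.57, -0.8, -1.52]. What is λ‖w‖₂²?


‖w‖₂² = (-2.63)² + (0.09)² + (-1.44)² + (0.32)² + (-1.57)² + (-0.8)² + (-1.52)²
     = 6.9169 + 0.0081 + 2.0736 + 0.1024 + 2.4649 + 0.64 + 2.3104
     = 14.5163
λ·‖w‖₂² = 1.0·14.5163 = 14.5163

14.5163


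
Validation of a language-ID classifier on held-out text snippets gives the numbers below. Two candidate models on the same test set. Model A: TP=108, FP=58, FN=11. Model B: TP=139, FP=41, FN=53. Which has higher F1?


Model A: P=108/166=0.6506, R=108/119=0.9076, F1=2PR/(P+R)=2TP/(2TP+FP+FN)=216/285=0.7579
Model B: P=139/180=0.7722, R=139/192=0.724, F1=2PR/(P+R)=2TP/(2TP+FP+FN)=278/372=0.7473
0.7579 > 0.7473 → Model A

Model A


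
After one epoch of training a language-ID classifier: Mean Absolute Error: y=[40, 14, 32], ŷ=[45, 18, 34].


Absolute errors: |40-45|=5, |14-18|=4, |32-34|=2
Sum = 11
MAE = 11/3 = 11/3

11/3


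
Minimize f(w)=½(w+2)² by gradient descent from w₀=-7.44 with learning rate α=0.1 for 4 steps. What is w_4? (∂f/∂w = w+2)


step 1: grad = -7.44+2 = -5.44; w = -7.44 - 0.1·(-5.44) = -6.896
step 2: grad = -6.896+2 = -4.896; w = -6.896 - 0.1·(-4.896) = -6.4064
step 3: grad = -6.4064+2 = -4.4064; w = -6.4064 - 0.1·(-4.4064) = -5.96576
step 4: grad = -5.96576+2 = -3.96576; w = -5.96576 - 0.1·(-3.96576) = -5.569184

-5.569184


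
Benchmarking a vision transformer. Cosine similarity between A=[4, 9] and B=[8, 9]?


A·B = 4·8 + 9·9 = 113
‖A‖ = √97 = 9.8489, ‖B‖ = √145 = 12.0416
cos = 113/(√97·√145) = 113/√14065 = 0.9528

0.9528


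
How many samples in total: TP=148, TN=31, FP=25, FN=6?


Total = TP + TN + FP + FN
= 148 + 31 + 25 + 6
= 210
(Predicted positive: 173, predicted negative: 37)

210


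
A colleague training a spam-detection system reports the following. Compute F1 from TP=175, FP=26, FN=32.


Precision = 175/201 = 0.8706
Recall = 175/207 = 0.8454
F1 = 2·P·R/(P+R) = 2·TP/(2·TP+FP+FN) = 350/(350+26+32) = 350/408 = 0.8578

0.8578


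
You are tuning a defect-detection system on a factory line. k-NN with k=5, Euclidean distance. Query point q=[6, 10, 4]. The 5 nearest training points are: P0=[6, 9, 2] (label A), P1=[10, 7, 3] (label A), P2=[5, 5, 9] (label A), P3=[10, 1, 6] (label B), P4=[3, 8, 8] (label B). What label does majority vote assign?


d(q,P0) = 2.2361  (label A)
d(q,P1) = 5.099  (label A)
d(q,P2) = 7.1414  (label A)
d(q,P3) = 10.0499  (label B)
d(q,P4) = 5.3852  (label B)
Votes: A=3, B=2
Majority → A

A
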